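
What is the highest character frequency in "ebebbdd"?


Input: ebebbdd
Character counts:
  'b': 3
  'd': 2
  'e': 2
Maximum frequency: 3

3


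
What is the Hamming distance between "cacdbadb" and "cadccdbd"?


Comparing "cacdbadb" and "cadccdbd" position by position:
  Position 0: 'c' vs 'c' => same
  Position 1: 'a' vs 'a' => same
  Position 2: 'c' vs 'd' => differ
  Position 3: 'd' vs 'c' => differ
  Position 4: 'b' vs 'c' => differ
  Position 5: 'a' vs 'd' => differ
  Position 6: 'd' vs 'b' => differ
  Position 7: 'b' vs 'd' => differ
Total differences (Hamming distance): 6

6


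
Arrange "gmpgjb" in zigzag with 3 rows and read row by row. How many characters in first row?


Zigzag "gmpgjb" into 3 rows:
Placing characters:
  'g' => row 0
  'm' => row 1
  'p' => row 2
  'g' => row 1
  'j' => row 0
  'b' => row 1
Rows:
  Row 0: "gj"
  Row 1: "mgb"
  Row 2: "p"
First row length: 2

2


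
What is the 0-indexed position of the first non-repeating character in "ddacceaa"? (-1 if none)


Input: ddacceaa
Character frequencies:
  'a': 3
  'c': 2
  'd': 2
  'e': 1
Scanning left to right for freq == 1:
  Position 0 ('d'): freq=2, skip
  Position 1 ('d'): freq=2, skip
  Position 2 ('a'): freq=3, skip
  Position 3 ('c'): freq=2, skip
  Position 4 ('c'): freq=2, skip
  Position 5 ('e'): unique! => answer = 5

5


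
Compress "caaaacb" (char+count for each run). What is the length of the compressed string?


Input: caaaacb
Runs:
  'c' x 1 => "c1"
  'a' x 4 => "a4"
  'c' x 1 => "c1"
  'b' x 1 => "b1"
Compressed: "c1a4c1b1"
Compressed length: 8

8


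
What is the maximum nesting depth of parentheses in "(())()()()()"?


Input: "(())()()()()"
Tracking depth:
  Position 0 '(': depth becomes 1
  Position 1 '(': depth becomes 2
  Position 2 ')': depth becomes 1
  Position 3 ')': depth becomes 0
  Position 4 '(': depth becomes 1
  Position 5 ')': depth becomes 0
  Position 6 '(': depth becomes 1
  Position 7 ')': depth becomes 0
  Position 8 '(': depth becomes 1
  Position 9 ')': depth becomes 0
  Position 10 '(': depth becomes 1
  Position 11 ')': depth becomes 0
Maximum depth reached: 2

2


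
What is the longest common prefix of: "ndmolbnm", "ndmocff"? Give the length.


Words: ndmolbnm, ndmocff
  Position 0: all 'n' => match
  Position 1: all 'd' => match
  Position 2: all 'm' => match
  Position 3: all 'o' => match
  Position 4: ('l', 'c') => mismatch, stop
LCP = "ndmo" (length 4)

4


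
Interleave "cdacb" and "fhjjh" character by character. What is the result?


Interleaving "cdacb" and "fhjjh":
  Position 0: 'c' from first, 'f' from second => "cf"
  Position 1: 'd' from first, 'h' from second => "dh"
  Position 2: 'a' from first, 'j' from second => "aj"
  Position 3: 'c' from first, 'j' from second => "cj"
  Position 4: 'b' from first, 'h' from second => "bh"
Result: cfdhajcjbh

cfdhajcjbh


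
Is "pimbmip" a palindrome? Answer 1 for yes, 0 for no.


Input: pimbmip
Reversed: pimbmip
  Compare pos 0 ('p') with pos 6 ('p'): match
  Compare pos 1 ('i') with pos 5 ('i'): match
  Compare pos 2 ('m') with pos 4 ('m'): match
Result: palindrome

1


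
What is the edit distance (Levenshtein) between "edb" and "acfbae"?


Computing edit distance: "edb" -> "acfbae"
DP table:
           a    c    f    b    a    e
      0    1    2    3    4    5    6
  e   1    1    2    3    4    5    5
  d   2    2    2    3    4    5    6
  b   3    3    3    3    3    4    5
Edit distance = dp[3][6] = 5

5


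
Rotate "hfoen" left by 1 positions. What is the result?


Input: "hfoen", rotate left by 1
First 1 characters: "h"
Remaining characters: "foen"
Concatenate remaining + first: "foen" + "h" = "foenh"

foenh


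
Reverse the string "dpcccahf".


Input: dpcccahf
Reading characters right to left:
  Position 7: 'f'
  Position 6: 'h'
  Position 5: 'a'
  Position 4: 'c'
  Position 3: 'c'
  Position 2: 'c'
  Position 1: 'p'
  Position 0: 'd'
Reversed: fhacccpd

fhacccpd


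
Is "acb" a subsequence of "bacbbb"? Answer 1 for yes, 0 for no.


Check if "acb" is a subsequence of "bacbbb"
Greedy scan:
  Position 0 ('b'): no match needed
  Position 1 ('a'): matches sub[0] = 'a'
  Position 2 ('c'): matches sub[1] = 'c'
  Position 3 ('b'): matches sub[2] = 'b'
  Position 4 ('b'): no match needed
  Position 5 ('b'): no match needed
All 3 characters matched => is a subsequence

1


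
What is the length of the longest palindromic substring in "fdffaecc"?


Input: "fdffaecc"
Checking substrings for palindromes:
  [0:3] "fdf" (len 3) => palindrome
  [2:4] "ff" (len 2) => palindrome
  [6:8] "cc" (len 2) => palindrome
Longest palindromic substring: "fdf" with length 3

3


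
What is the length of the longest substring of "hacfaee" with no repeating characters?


Input: "hacfaee"
Sliding window (track last position of each char):
  Position 0 ('h'): window [0,0] length 1 -- new best
  Position 1 ('a'): window [0,1] length 2 -- new best
  Position 2 ('c'): window [0,2] length 3 -- new best
  Position 3 ('f'): window [0,3] length 4 -- new best
  Position 4 ('a'): repeat (last at 1), move window start to 2
  Position 4 ('a'): window [2,4] length 3
  Position 5 ('e'): window [2,5] length 4
  Position 6 ('e'): repeat (last at 5), move window start to 6
  Position 6 ('e'): window [6,6] length 1
Longest substring with no repeats: "hacf" with length 4

4


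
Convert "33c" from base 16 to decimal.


Input: "33c" in base 16
Positional expansion:
  Digit '3' (value 3) x 16^2 = 768
  Digit '3' (value 3) x 16^1 = 48
  Digit 'c' (value 12) x 16^0 = 12
Sum = 828

828


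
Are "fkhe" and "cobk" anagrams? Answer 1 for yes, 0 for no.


Strings: "fkhe", "cobk"
Sorted first:  efhk
Sorted second: bcko
Differ at position 0: 'e' vs 'b' => not anagrams

0


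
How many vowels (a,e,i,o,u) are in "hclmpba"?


Input: hclmpba
Checking each character:
  'h' at position 0: consonant
  'c' at position 1: consonant
  'l' at position 2: consonant
  'm' at position 3: consonant
  'p' at position 4: consonant
  'b' at position 5: consonant
  'a' at position 6: vowel (running total: 1)
Total vowels: 1

1


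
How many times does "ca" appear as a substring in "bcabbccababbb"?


Searching for "ca" in "bcabbccababbb"
Scanning each position:
  Position 0: "bc" => no
  Position 1: "ca" => MATCH
  Position 2: "ab" => no
  Position 3: "bb" => no
  Position 4: "bc" => no
  Position 5: "cc" => no
  Position 6: "ca" => MATCH
  Position 7: "ab" => no
  Position 8: "ba" => no
  Position 9: "ab" => no
  Position 10: "bb" => no
  Position 11: "bb" => no
Total occurrences: 2

2


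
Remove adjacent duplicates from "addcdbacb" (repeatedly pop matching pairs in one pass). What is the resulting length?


Input: addcdbacb
Stack-based adjacent duplicate removal:
  Read 'a': push. Stack: a
  Read 'd': push. Stack: ad
  Read 'd': matches stack top 'd' => pop. Stack: a
  Read 'c': push. Stack: ac
  Read 'd': push. Stack: acd
  Read 'b': push. Stack: acdb
  Read 'a': push. Stack: acdba
  Read 'c': push. Stack: acdbac
  Read 'b': push. Stack: acdbacb
Final stack: "acdbacb" (length 7)

7


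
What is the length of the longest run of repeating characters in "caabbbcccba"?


Input: "caabbbcccba"
Scanning for longest run:
  Position 1 ('a'): new char, reset run to 1
  Position 2 ('a'): continues run of 'a', length=2
  Position 3 ('b'): new char, reset run to 1
  Position 4 ('b'): continues run of 'b', length=2
  Position 5 ('b'): continues run of 'b', length=3
  Position 6 ('c'): new char, reset run to 1
  Position 7 ('c'): continues run of 'c', length=2
  Position 8 ('c'): continues run of 'c', length=3
  Position 9 ('b'): new char, reset run to 1
  Position 10 ('a'): new char, reset run to 1
Longest run: 'b' with length 3

3


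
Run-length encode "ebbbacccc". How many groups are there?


Input: ebbbacccc
Scanning for consecutive runs:
  Group 1: 'e' x 1 (positions 0-0)
  Group 2: 'b' x 3 (positions 1-3)
  Group 3: 'a' x 1 (positions 4-4)
  Group 4: 'c' x 4 (positions 5-8)
Total groups: 4

4


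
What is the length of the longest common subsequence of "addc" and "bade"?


LCS of "addc" and "bade"
DP table:
           b    a    d    e
      0    0    0    0    0
  a   0    0    1    1    1
  d   0    0    1    2    2
  d   0    0    1    2    2
  c   0    0    1    2    2
LCS length = dp[4][4] = 2

2


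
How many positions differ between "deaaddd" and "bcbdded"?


Comparing "deaaddd" and "bcbdded" position by position:
  Position 0: 'd' vs 'b' => DIFFER
  Position 1: 'e' vs 'c' => DIFFER
  Position 2: 'a' vs 'b' => DIFFER
  Position 3: 'a' vs 'd' => DIFFER
  Position 4: 'd' vs 'd' => same
  Position 5: 'd' vs 'e' => DIFFER
  Position 6: 'd' vs 'd' => same
Positions that differ: 5

5


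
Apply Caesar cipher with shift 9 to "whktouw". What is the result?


Caesar cipher: shift "whktouw" by 9
  'w' (pos 22) + 9 = pos 5 = 'f'
  'h' (pos 7) + 9 = pos 16 = 'q'
  'k' (pos 10) + 9 = pos 19 = 't'
  't' (pos 19) + 9 = pos 2 = 'c'
  'o' (pos 14) + 9 = pos 23 = 'x'
  'u' (pos 20) + 9 = pos 3 = 'd'
  'w' (pos 22) + 9 = pos 5 = 'f'
Result: fqtcxdf

fqtcxdf


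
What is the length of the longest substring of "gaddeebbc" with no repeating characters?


Input: "gaddeebbc"
Sliding window (track last position of each char):
  Position 0 ('g'): window [0,0] length 1 -- new best
  Position 1 ('a'): window [0,1] length 2 -- new best
  Position 2 ('d'): window [0,2] length 3 -- new best
  Position 3 ('d'): repeat (last at 2), move window start to 3
  Position 3 ('d'): window [3,3] length 1
  Position 4 ('e'): window [3,4] length 2
  Position 5 ('e'): repeat (last at 4), move window start to 5
  Position 5 ('e'): window [5,5] length 1
  Position 6 ('b'): window [5,6] length 2
  Position 7 ('b'): repeat (last at 6), move window start to 7
  Position 7 ('b'): window [7,7] length 1
  Position 8 ('c'): window [7,8] length 2
Longest substring with no repeats: "gad" with length 3

3


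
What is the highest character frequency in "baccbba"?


Input: baccbba
Character counts:
  'a': 2
  'b': 3
  'c': 2
Maximum frequency: 3

3


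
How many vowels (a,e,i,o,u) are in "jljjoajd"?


Input: jljjoajd
Checking each character:
  'j' at position 0: consonant
  'l' at position 1: consonant
  'j' at position 2: consonant
  'j' at position 3: consonant
  'o' at position 4: vowel (running total: 1)
  'a' at position 5: vowel (running total: 2)
  'j' at position 6: consonant
  'd' at position 7: consonant
Total vowels: 2

2


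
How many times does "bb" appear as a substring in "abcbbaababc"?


Searching for "bb" in "abcbbaababc"
Scanning each position:
  Position 0: "ab" => no
  Position 1: "bc" => no
  Position 2: "cb" => no
  Position 3: "bb" => MATCH
  Position 4: "ba" => no
  Position 5: "aa" => no
  Position 6: "ab" => no
  Position 7: "ba" => no
  Position 8: "ab" => no
  Position 9: "bc" => no
Total occurrences: 1

1


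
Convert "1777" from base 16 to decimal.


Input: "1777" in base 16
Positional expansion:
  Digit '1' (value 1) x 16^3 = 4096
  Digit '7' (value 7) x 16^2 = 1792
  Digit '7' (value 7) x 16^1 = 112
  Digit '7' (value 7) x 16^0 = 7
Sum = 6007

6007


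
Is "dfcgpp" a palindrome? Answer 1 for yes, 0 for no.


Input: dfcgpp
Reversed: ppgcfd
  Compare pos 0 ('d') with pos 5 ('p'): MISMATCH
  Compare pos 1 ('f') with pos 4 ('p'): MISMATCH
  Compare pos 2 ('c') with pos 3 ('g'): MISMATCH
Result: not a palindrome

0


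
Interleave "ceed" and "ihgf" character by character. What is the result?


Interleaving "ceed" and "ihgf":
  Position 0: 'c' from first, 'i' from second => "ci"
  Position 1: 'e' from first, 'h' from second => "eh"
  Position 2: 'e' from first, 'g' from second => "eg"
  Position 3: 'd' from first, 'f' from second => "df"
Result: ciehegdf

ciehegdf


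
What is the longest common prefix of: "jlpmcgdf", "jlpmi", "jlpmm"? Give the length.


Words: jlpmcgdf, jlpmi, jlpmm
  Position 0: all 'j' => match
  Position 1: all 'l' => match
  Position 2: all 'p' => match
  Position 3: all 'm' => match
  Position 4: ('c', 'i', 'm') => mismatch, stop
LCP = "jlpm" (length 4)

4


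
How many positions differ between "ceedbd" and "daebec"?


Comparing "ceedbd" and "daebec" position by position:
  Position 0: 'c' vs 'd' => DIFFER
  Position 1: 'e' vs 'a' => DIFFER
  Position 2: 'e' vs 'e' => same
  Position 3: 'd' vs 'b' => DIFFER
  Position 4: 'b' vs 'e' => DIFFER
  Position 5: 'd' vs 'c' => DIFFER
Positions that differ: 5

5


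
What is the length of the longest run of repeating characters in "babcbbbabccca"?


Input: "babcbbbabccca"
Scanning for longest run:
  Position 1 ('a'): new char, reset run to 1
  Position 2 ('b'): new char, reset run to 1
  Position 3 ('c'): new char, reset run to 1
  Position 4 ('b'): new char, reset run to 1
  Position 5 ('b'): continues run of 'b', length=2
  Position 6 ('b'): continues run of 'b', length=3
  Position 7 ('a'): new char, reset run to 1
  Position 8 ('b'): new char, reset run to 1
  Position 9 ('c'): new char, reset run to 1
  Position 10 ('c'): continues run of 'c', length=2
  Position 11 ('c'): continues run of 'c', length=3
  Position 12 ('a'): new char, reset run to 1
Longest run: 'b' with length 3

3


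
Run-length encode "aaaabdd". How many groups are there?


Input: aaaabdd
Scanning for consecutive runs:
  Group 1: 'a' x 4 (positions 0-3)
  Group 2: 'b' x 1 (positions 4-4)
  Group 3: 'd' x 2 (positions 5-6)
Total groups: 3

3


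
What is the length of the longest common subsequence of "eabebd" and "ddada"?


LCS of "eabebd" and "ddada"
DP table:
           d    d    a    d    a
      0    0    0    0    0    0
  e   0    0    0    0    0    0
  a   0    0    0    1    1    1
  b   0    0    0    1    1    1
  e   0    0    0    1    1    1
  b   0    0    0    1    1    1
  d   0    1    1    1    2    2
LCS length = dp[6][5] = 2

2


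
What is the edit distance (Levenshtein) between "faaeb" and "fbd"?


Computing edit distance: "faaeb" -> "fbd"
DP table:
           f    b    d
      0    1    2    3
  f   1    0    1    2
  a   2    1    1    2
  a   3    2    2    2
  e   4    3    3    3
  b   5    4    3    4
Edit distance = dp[5][3] = 4

4


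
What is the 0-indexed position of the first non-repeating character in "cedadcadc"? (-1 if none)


Input: cedadcadc
Character frequencies:
  'a': 2
  'c': 3
  'd': 3
  'e': 1
Scanning left to right for freq == 1:
  Position 0 ('c'): freq=3, skip
  Position 1 ('e'): unique! => answer = 1

1


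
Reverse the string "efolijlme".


Input: efolijlme
Reading characters right to left:
  Position 8: 'e'
  Position 7: 'm'
  Position 6: 'l'
  Position 5: 'j'
  Position 4: 'i'
  Position 3: 'l'
  Position 2: 'o'
  Position 1: 'f'
  Position 0: 'e'
Reversed: emljilofe

emljilofe


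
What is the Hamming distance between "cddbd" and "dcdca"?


Comparing "cddbd" and "dcdca" position by position:
  Position 0: 'c' vs 'd' => differ
  Position 1: 'd' vs 'c' => differ
  Position 2: 'd' vs 'd' => same
  Position 3: 'b' vs 'c' => differ
  Position 4: 'd' vs 'a' => differ
Total differences (Hamming distance): 4

4


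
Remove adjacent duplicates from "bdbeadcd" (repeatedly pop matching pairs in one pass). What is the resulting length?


Input: bdbeadcd
Stack-based adjacent duplicate removal:
  Read 'b': push. Stack: b
  Read 'd': push. Stack: bd
  Read 'b': push. Stack: bdb
  Read 'e': push. Stack: bdbe
  Read 'a': push. Stack: bdbea
  Read 'd': push. Stack: bdbead
  Read 'c': push. Stack: bdbeadc
  Read 'd': push. Stack: bdbeadcd
Final stack: "bdbeadcd" (length 8)

8


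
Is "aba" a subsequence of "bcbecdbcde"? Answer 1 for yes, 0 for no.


Check if "aba" is a subsequence of "bcbecdbcde"
Greedy scan:
  Position 0 ('b'): no match needed
  Position 1 ('c'): no match needed
  Position 2 ('b'): no match needed
  Position 3 ('e'): no match needed
  Position 4 ('c'): no match needed
  Position 5 ('d'): no match needed
  Position 6 ('b'): no match needed
  Position 7 ('c'): no match needed
  Position 8 ('d'): no match needed
  Position 9 ('e'): no match needed
Only matched 0/3 characters => not a subsequence

0


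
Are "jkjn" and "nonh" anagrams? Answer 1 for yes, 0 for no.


Strings: "jkjn", "nonh"
Sorted first:  jjkn
Sorted second: hnno
Differ at position 0: 'j' vs 'h' => not anagrams

0


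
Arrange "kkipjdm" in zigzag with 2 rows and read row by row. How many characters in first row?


Zigzag "kkipjdm" into 2 rows:
Placing characters:
  'k' => row 0
  'k' => row 1
  'i' => row 0
  'p' => row 1
  'j' => row 0
  'd' => row 1
  'm' => row 0
Rows:
  Row 0: "kijm"
  Row 1: "kpd"
First row length: 4

4


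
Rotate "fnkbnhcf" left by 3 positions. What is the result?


Input: "fnkbnhcf", rotate left by 3
First 3 characters: "fnk"
Remaining characters: "bnhcf"
Concatenate remaining + first: "bnhcf" + "fnk" = "bnhcffnk"

bnhcffnk


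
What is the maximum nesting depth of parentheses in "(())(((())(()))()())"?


Input: "(())(((())(()))()())"
Tracking depth:
  Position 0 '(': depth becomes 1
  Position 1 '(': depth becomes 2
  Position 2 ')': depth becomes 1
  Position 3 ')': depth becomes 0
  Position 4 '(': depth becomes 1
  Position 5 '(': depth becomes 2
  Position 6 '(': depth becomes 3
  Position 7 '(': depth becomes 4
  Position 8 ')': depth becomes 3
  Position 9 ')': depth becomes 2
  Position 10 '(': depth becomes 3
  Position 11 '(': depth becomes 4
  Position 12 ')': depth becomes 3
  Position 13 ')': depth becomes 2
  Position 14 ')': depth becomes 1
  Position 15 '(': depth becomes 2
  Position 16 ')': depth becomes 1
  Position 17 '(': depth becomes 2
  Position 18 ')': depth becomes 1
  Position 19 ')': depth becomes 0
Maximum depth reached: 4

4


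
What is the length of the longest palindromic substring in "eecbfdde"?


Input: "eecbfdde"
Checking substrings for palindromes:
  [0:2] "ee" (len 2) => palindrome
  [5:7] "dd" (len 2) => palindrome
Longest palindromic substring: "ee" with length 2

2


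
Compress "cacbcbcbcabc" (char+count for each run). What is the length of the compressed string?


Input: cacbcbcbcabc
Runs:
  'c' x 1 => "c1"
  'a' x 1 => "a1"
  'c' x 1 => "c1"
  'b' x 1 => "b1"
  'c' x 1 => "c1"
  'b' x 1 => "b1"
  'c' x 1 => "c1"
  'b' x 1 => "b1"
  'c' x 1 => "c1"
  'a' x 1 => "a1"
  'b' x 1 => "b1"
  'c' x 1 => "c1"
Compressed: "c1a1c1b1c1b1c1b1c1a1b1c1"
Compressed length: 24

24


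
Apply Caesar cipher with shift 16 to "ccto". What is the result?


Caesar cipher: shift "ccto" by 16
  'c' (pos 2) + 16 = pos 18 = 's'
  'c' (pos 2) + 16 = pos 18 = 's'
  't' (pos 19) + 16 = pos 9 = 'j'
  'o' (pos 14) + 16 = pos 4 = 'e'
Result: ssje

ssje


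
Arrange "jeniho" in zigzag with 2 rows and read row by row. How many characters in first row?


Zigzag "jeniho" into 2 rows:
Placing characters:
  'j' => row 0
  'e' => row 1
  'n' => row 0
  'i' => row 1
  'h' => row 0
  'o' => row 1
Rows:
  Row 0: "jnh"
  Row 1: "eio"
First row length: 3

3


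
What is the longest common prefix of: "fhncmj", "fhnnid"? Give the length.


Words: fhncmj, fhnnid
  Position 0: all 'f' => match
  Position 1: all 'h' => match
  Position 2: all 'n' => match
  Position 3: ('c', 'n') => mismatch, stop
LCP = "fhn" (length 3)

3


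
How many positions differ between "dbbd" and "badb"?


Comparing "dbbd" and "badb" position by position:
  Position 0: 'd' vs 'b' => DIFFER
  Position 1: 'b' vs 'a' => DIFFER
  Position 2: 'b' vs 'd' => DIFFER
  Position 3: 'd' vs 'b' => DIFFER
Positions that differ: 4

4


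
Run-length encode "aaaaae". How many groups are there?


Input: aaaaae
Scanning for consecutive runs:
  Group 1: 'a' x 5 (positions 0-4)
  Group 2: 'e' x 1 (positions 5-5)
Total groups: 2

2


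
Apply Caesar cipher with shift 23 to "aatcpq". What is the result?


Caesar cipher: shift "aatcpq" by 23
  'a' (pos 0) + 23 = pos 23 = 'x'
  'a' (pos 0) + 23 = pos 23 = 'x'
  't' (pos 19) + 23 = pos 16 = 'q'
  'c' (pos 2) + 23 = pos 25 = 'z'
  'p' (pos 15) + 23 = pos 12 = 'm'
  'q' (pos 16) + 23 = pos 13 = 'n'
Result: xxqzmn

xxqzmn


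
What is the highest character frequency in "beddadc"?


Input: beddadc
Character counts:
  'a': 1
  'b': 1
  'c': 1
  'd': 3
  'e': 1
Maximum frequency: 3

3


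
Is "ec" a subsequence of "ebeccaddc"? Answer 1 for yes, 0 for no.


Check if "ec" is a subsequence of "ebeccaddc"
Greedy scan:
  Position 0 ('e'): matches sub[0] = 'e'
  Position 1 ('b'): no match needed
  Position 2 ('e'): no match needed
  Position 3 ('c'): matches sub[1] = 'c'
  Position 4 ('c'): no match needed
  Position 5 ('a'): no match needed
  Position 6 ('d'): no match needed
  Position 7 ('d'): no match needed
  Position 8 ('c'): no match needed
All 2 characters matched => is a subsequence

1


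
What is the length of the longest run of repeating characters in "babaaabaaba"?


Input: "babaaabaaba"
Scanning for longest run:
  Position 1 ('a'): new char, reset run to 1
  Position 2 ('b'): new char, reset run to 1
  Position 3 ('a'): new char, reset run to 1
  Position 4 ('a'): continues run of 'a', length=2
  Position 5 ('a'): continues run of 'a', length=3
  Position 6 ('b'): new char, reset run to 1
  Position 7 ('a'): new char, reset run to 1
  Position 8 ('a'): continues run of 'a', length=2
  Position 9 ('b'): new char, reset run to 1
  Position 10 ('a'): new char, reset run to 1
Longest run: 'a' with length 3

3


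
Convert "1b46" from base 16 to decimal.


Input: "1b46" in base 16
Positional expansion:
  Digit '1' (value 1) x 16^3 = 4096
  Digit 'b' (value 11) x 16^2 = 2816
  Digit '4' (value 4) x 16^1 = 64
  Digit '6' (value 6) x 16^0 = 6
Sum = 6982

6982


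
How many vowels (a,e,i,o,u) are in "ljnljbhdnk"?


Input: ljnljbhdnk
Checking each character:
  'l' at position 0: consonant
  'j' at position 1: consonant
  'n' at position 2: consonant
  'l' at position 3: consonant
  'j' at position 4: consonant
  'b' at position 5: consonant
  'h' at position 6: consonant
  'd' at position 7: consonant
  'n' at position 8: consonant
  'k' at position 9: consonant
Total vowels: 0

0


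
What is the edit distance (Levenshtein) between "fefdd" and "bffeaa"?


Computing edit distance: "fefdd" -> "bffeaa"
DP table:
           b    f    f    e    a    a
      0    1    2    3    4    5    6
  f   1    1    1    2    3    4    5
  e   2    2    2    2    2    3    4
  f   3    3    2    2    3    3    4
  d   4    4    3    3    3    4    4
  d   5    5    4    4    4    4    5
Edit distance = dp[5][6] = 5

5


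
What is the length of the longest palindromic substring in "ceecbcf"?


Input: "ceecbcf"
Checking substrings for palindromes:
  [0:4] "ceec" (len 4) => palindrome
  [3:6] "cbc" (len 3) => palindrome
  [1:3] "ee" (len 2) => palindrome
Longest palindromic substring: "ceec" with length 4

4


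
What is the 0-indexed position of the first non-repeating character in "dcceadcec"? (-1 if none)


Input: dcceadcec
Character frequencies:
  'a': 1
  'c': 4
  'd': 2
  'e': 2
Scanning left to right for freq == 1:
  Position 0 ('d'): freq=2, skip
  Position 1 ('c'): freq=4, skip
  Position 2 ('c'): freq=4, skip
  Position 3 ('e'): freq=2, skip
  Position 4 ('a'): unique! => answer = 4

4


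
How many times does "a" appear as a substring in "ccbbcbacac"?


Searching for "a" in "ccbbcbacac"
Scanning each position:
  Position 0: "c" => no
  Position 1: "c" => no
  Position 2: "b" => no
  Position 3: "b" => no
  Position 4: "c" => no
  Position 5: "b" => no
  Position 6: "a" => MATCH
  Position 7: "c" => no
  Position 8: "a" => MATCH
  Position 9: "c" => no
Total occurrences: 2

2


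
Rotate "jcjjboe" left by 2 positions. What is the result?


Input: "jcjjboe", rotate left by 2
First 2 characters: "jc"
Remaining characters: "jjboe"
Concatenate remaining + first: "jjboe" + "jc" = "jjboejc"

jjboejc


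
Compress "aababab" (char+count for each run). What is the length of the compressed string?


Input: aababab
Runs:
  'a' x 2 => "a2"
  'b' x 1 => "b1"
  'a' x 1 => "a1"
  'b' x 1 => "b1"
  'a' x 1 => "a1"
  'b' x 1 => "b1"
Compressed: "a2b1a1b1a1b1"
Compressed length: 12

12


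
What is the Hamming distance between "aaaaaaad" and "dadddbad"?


Comparing "aaaaaaad" and "dadddbad" position by position:
  Position 0: 'a' vs 'd' => differ
  Position 1: 'a' vs 'a' => same
  Position 2: 'a' vs 'd' => differ
  Position 3: 'a' vs 'd' => differ
  Position 4: 'a' vs 'd' => differ
  Position 5: 'a' vs 'b' => differ
  Position 6: 'a' vs 'a' => same
  Position 7: 'd' vs 'd' => same
Total differences (Hamming distance): 5

5


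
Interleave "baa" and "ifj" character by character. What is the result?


Interleaving "baa" and "ifj":
  Position 0: 'b' from first, 'i' from second => "bi"
  Position 1: 'a' from first, 'f' from second => "af"
  Position 2: 'a' from first, 'j' from second => "aj"
Result: biafaj

biafaj


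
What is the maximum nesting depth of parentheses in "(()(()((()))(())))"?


Input: "(()(()((()))(())))"
Tracking depth:
  Position 0 '(': depth becomes 1
  Position 1 '(': depth becomes 2
  Position 2 ')': depth becomes 1
  Position 3 '(': depth becomes 2
  Position 4 '(': depth becomes 3
  Position 5 ')': depth becomes 2
  Position 6 '(': depth becomes 3
  Position 7 '(': depth becomes 4
  Position 8 '(': depth becomes 5
  Position 9 ')': depth becomes 4
  Position 10 ')': depth becomes 3
  Position 11 ')': depth becomes 2
  Position 12 '(': depth becomes 3
  Position 13 '(': depth becomes 4
  Position 14 ')': depth becomes 3
  Position 15 ')': depth becomes 2
  Position 16 ')': depth becomes 1
  Position 17 ')': depth becomes 0
Maximum depth reached: 5

5


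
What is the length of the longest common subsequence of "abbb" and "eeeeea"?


LCS of "abbb" and "eeeeea"
DP table:
           e    e    e    e    e    a
      0    0    0    0    0    0    0
  a   0    0    0    0    0    0    1
  b   0    0    0    0    0    0    1
  b   0    0    0    0    0    0    1
  b   0    0    0    0    0    0    1
LCS length = dp[4][6] = 1

1


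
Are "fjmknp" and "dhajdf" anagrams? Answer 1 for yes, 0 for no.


Strings: "fjmknp", "dhajdf"
Sorted first:  fjkmnp
Sorted second: addfhj
Differ at position 0: 'f' vs 'a' => not anagrams

0


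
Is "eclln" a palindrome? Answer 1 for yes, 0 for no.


Input: eclln
Reversed: nllce
  Compare pos 0 ('e') with pos 4 ('n'): MISMATCH
  Compare pos 1 ('c') with pos 3 ('l'): MISMATCH
Result: not a palindrome

0


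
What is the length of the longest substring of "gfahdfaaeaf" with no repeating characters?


Input: "gfahdfaaeaf"
Sliding window (track last position of each char):
  Position 0 ('g'): window [0,0] length 1 -- new best
  Position 1 ('f'): window [0,1] length 2 -- new best
  Position 2 ('a'): window [0,2] length 3 -- new best
  Position 3 ('h'): window [0,3] length 4 -- new best
  Position 4 ('d'): window [0,4] length 5 -- new best
  Position 5 ('f'): repeat (last at 1), move window start to 2
  Position 5 ('f'): window [2,5] length 4
  Position 6 ('a'): repeat (last at 2), move window start to 3
  Position 6 ('a'): window [3,6] length 4
  Position 7 ('a'): repeat (last at 6), move window start to 7
  Position 7 ('a'): window [7,7] length 1
  Position 8 ('e'): window [7,8] length 2
  Position 9 ('a'): repeat (last at 7), move window start to 8
  Position 9 ('a'): window [8,9] length 2
  Position 10 ('f'): window [8,10] length 3
Longest substring with no repeats: "gfahd" with length 5

5


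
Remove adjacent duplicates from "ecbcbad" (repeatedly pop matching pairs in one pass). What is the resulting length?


Input: ecbcbad
Stack-based adjacent duplicate removal:
  Read 'e': push. Stack: e
  Read 'c': push. Stack: ec
  Read 'b': push. Stack: ecb
  Read 'c': push. Stack: ecbc
  Read 'b': push. Stack: ecbcb
  Read 'a': push. Stack: ecbcba
  Read 'd': push. Stack: ecbcbad
Final stack: "ecbcbad" (length 7)

7


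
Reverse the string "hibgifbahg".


Input: hibgifbahg
Reading characters right to left:
  Position 9: 'g'
  Position 8: 'h'
  Position 7: 'a'
  Position 6: 'b'
  Position 5: 'f'
  Position 4: 'i'
  Position 3: 'g'
  Position 2: 'b'
  Position 1: 'i'
  Position 0: 'h'
Reversed: ghabfigbih

ghabfigbih


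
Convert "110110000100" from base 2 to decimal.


Input: "110110000100" in base 2
Positional expansion:
  Digit '1' (value 1) x 2^11 = 2048
  Digit '1' (value 1) x 2^10 = 1024
  Digit '0' (value 0) x 2^9 = 0
  Digit '1' (value 1) x 2^8 = 256
  Digit '1' (value 1) x 2^7 = 128
  Digit '0' (value 0) x 2^6 = 0
  Digit '0' (value 0) x 2^5 = 0
  Digit '0' (value 0) x 2^4 = 0
  Digit '0' (value 0) x 2^3 = 0
  Digit '1' (value 1) x 2^2 = 4
  Digit '0' (value 0) x 2^1 = 0
  Digit '0' (value 0) x 2^0 = 0
Sum = 3460

3460


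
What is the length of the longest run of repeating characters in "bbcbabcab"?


Input: "bbcbabcab"
Scanning for longest run:
  Position 1 ('b'): continues run of 'b', length=2
  Position 2 ('c'): new char, reset run to 1
  Position 3 ('b'): new char, reset run to 1
  Position 4 ('a'): new char, reset run to 1
  Position 5 ('b'): new char, reset run to 1
  Position 6 ('c'): new char, reset run to 1
  Position 7 ('a'): new char, reset run to 1
  Position 8 ('b'): new char, reset run to 1
Longest run: 'b' with length 2

2


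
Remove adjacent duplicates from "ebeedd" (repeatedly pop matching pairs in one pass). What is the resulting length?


Input: ebeedd
Stack-based adjacent duplicate removal:
  Read 'e': push. Stack: e
  Read 'b': push. Stack: eb
  Read 'e': push. Stack: ebe
  Read 'e': matches stack top 'e' => pop. Stack: eb
  Read 'd': push. Stack: ebd
  Read 'd': matches stack top 'd' => pop. Stack: eb
Final stack: "eb" (length 2)

2


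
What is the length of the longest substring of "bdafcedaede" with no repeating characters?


Input: "bdafcedaede"
Sliding window (track last position of each char):
  Position 0 ('b'): window [0,0] length 1 -- new best
  Position 1 ('d'): window [0,1] length 2 -- new best
  Position 2 ('a'): window [0,2] length 3 -- new best
  Position 3 ('f'): window [0,3] length 4 -- new best
  Position 4 ('c'): window [0,4] length 5 -- new best
  Position 5 ('e'): window [0,5] length 6 -- new best
  Position 6 ('d'): repeat (last at 1), move window start to 2
  Position 6 ('d'): window [2,6] length 5
  Position 7 ('a'): repeat (last at 2), move window start to 3
  Position 7 ('a'): window [3,7] length 5
  Position 8 ('e'): repeat (last at 5), move window start to 6
  Position 8 ('e'): window [6,8] length 3
  Position 9 ('d'): repeat (last at 6), move window start to 7
  Position 9 ('d'): window [7,9] length 3
  Position 10 ('e'): repeat (last at 8), move window start to 9
  Position 10 ('e'): window [9,10] length 2
Longest substring with no repeats: "bdafce" with length 6

6


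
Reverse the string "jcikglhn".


Input: jcikglhn
Reading characters right to left:
  Position 7: 'n'
  Position 6: 'h'
  Position 5: 'l'
  Position 4: 'g'
  Position 3: 'k'
  Position 2: 'i'
  Position 1: 'c'
  Position 0: 'j'
Reversed: nhlgkicj

nhlgkicj


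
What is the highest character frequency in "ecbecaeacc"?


Input: ecbecaeacc
Character counts:
  'a': 2
  'b': 1
  'c': 4
  'e': 3
Maximum frequency: 4

4


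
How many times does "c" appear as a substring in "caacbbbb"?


Searching for "c" in "caacbbbb"
Scanning each position:
  Position 0: "c" => MATCH
  Position 1: "a" => no
  Position 2: "a" => no
  Position 3: "c" => MATCH
  Position 4: "b" => no
  Position 5: "b" => no
  Position 6: "b" => no
  Position 7: "b" => no
Total occurrences: 2

2


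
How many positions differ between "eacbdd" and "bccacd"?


Comparing "eacbdd" and "bccacd" position by position:
  Position 0: 'e' vs 'b' => DIFFER
  Position 1: 'a' vs 'c' => DIFFER
  Position 2: 'c' vs 'c' => same
  Position 3: 'b' vs 'a' => DIFFER
  Position 4: 'd' vs 'c' => DIFFER
  Position 5: 'd' vs 'd' => same
Positions that differ: 4

4


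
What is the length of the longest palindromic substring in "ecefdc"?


Input: "ecefdc"
Checking substrings for palindromes:
  [0:3] "ece" (len 3) => palindrome
Longest palindromic substring: "ece" with length 3

3


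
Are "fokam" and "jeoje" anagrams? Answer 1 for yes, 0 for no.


Strings: "fokam", "jeoje"
Sorted first:  afkmo
Sorted second: eejjo
Differ at position 0: 'a' vs 'e' => not anagrams

0


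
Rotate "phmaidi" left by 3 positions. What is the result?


Input: "phmaidi", rotate left by 3
First 3 characters: "phm"
Remaining characters: "aidi"
Concatenate remaining + first: "aidi" + "phm" = "aidiphm"

aidiphm


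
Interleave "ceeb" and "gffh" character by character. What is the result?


Interleaving "ceeb" and "gffh":
  Position 0: 'c' from first, 'g' from second => "cg"
  Position 1: 'e' from first, 'f' from second => "ef"
  Position 2: 'e' from first, 'f' from second => "ef"
  Position 3: 'b' from first, 'h' from second => "bh"
Result: cgefefbh

cgefefbh


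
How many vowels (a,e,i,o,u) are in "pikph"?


Input: pikph
Checking each character:
  'p' at position 0: consonant
  'i' at position 1: vowel (running total: 1)
  'k' at position 2: consonant
  'p' at position 3: consonant
  'h' at position 4: consonant
Total vowels: 1

1


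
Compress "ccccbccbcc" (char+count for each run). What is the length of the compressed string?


Input: ccccbccbcc
Runs:
  'c' x 4 => "c4"
  'b' x 1 => "b1"
  'c' x 2 => "c2"
  'b' x 1 => "b1"
  'c' x 2 => "c2"
Compressed: "c4b1c2b1c2"
Compressed length: 10

10


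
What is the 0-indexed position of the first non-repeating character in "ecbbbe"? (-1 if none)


Input: ecbbbe
Character frequencies:
  'b': 3
  'c': 1
  'e': 2
Scanning left to right for freq == 1:
  Position 0 ('e'): freq=2, skip
  Position 1 ('c'): unique! => answer = 1

1


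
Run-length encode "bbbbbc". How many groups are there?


Input: bbbbbc
Scanning for consecutive runs:
  Group 1: 'b' x 5 (positions 0-4)
  Group 2: 'c' x 1 (positions 5-5)
Total groups: 2

2


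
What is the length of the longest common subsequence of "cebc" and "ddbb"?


LCS of "cebc" and "ddbb"
DP table:
           d    d    b    b
      0    0    0    0    0
  c   0    0    0    0    0
  e   0    0    0    0    0
  b   0    0    0    1    1
  c   0    0    0    1    1
LCS length = dp[4][4] = 1

1


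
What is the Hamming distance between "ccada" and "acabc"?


Comparing "ccada" and "acabc" position by position:
  Position 0: 'c' vs 'a' => differ
  Position 1: 'c' vs 'c' => same
  Position 2: 'a' vs 'a' => same
  Position 3: 'd' vs 'b' => differ
  Position 4: 'a' vs 'c' => differ
Total differences (Hamming distance): 3

3


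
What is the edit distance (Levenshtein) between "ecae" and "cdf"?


Computing edit distance: "ecae" -> "cdf"
DP table:
           c    d    f
      0    1    2    3
  e   1    1    2    3
  c   2    1    2    3
  a   3    2    2    3
  e   4    3    3    3
Edit distance = dp[4][3] = 3

3


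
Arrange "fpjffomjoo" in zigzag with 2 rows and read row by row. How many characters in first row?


Zigzag "fpjffomjoo" into 2 rows:
Placing characters:
  'f' => row 0
  'p' => row 1
  'j' => row 0
  'f' => row 1
  'f' => row 0
  'o' => row 1
  'm' => row 0
  'j' => row 1
  'o' => row 0
  'o' => row 1
Rows:
  Row 0: "fjfmo"
  Row 1: "pfojo"
First row length: 5

5


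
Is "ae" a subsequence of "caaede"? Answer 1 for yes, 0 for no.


Check if "ae" is a subsequence of "caaede"
Greedy scan:
  Position 0 ('c'): no match needed
  Position 1 ('a'): matches sub[0] = 'a'
  Position 2 ('a'): no match needed
  Position 3 ('e'): matches sub[1] = 'e'
  Position 4 ('d'): no match needed
  Position 5 ('e'): no match needed
All 2 characters matched => is a subsequence

1


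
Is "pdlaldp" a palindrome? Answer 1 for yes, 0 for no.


Input: pdlaldp
Reversed: pdlaldp
  Compare pos 0 ('p') with pos 6 ('p'): match
  Compare pos 1 ('d') with pos 5 ('d'): match
  Compare pos 2 ('l') with pos 4 ('l'): match
Result: palindrome

1


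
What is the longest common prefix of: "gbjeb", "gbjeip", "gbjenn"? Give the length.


Words: gbjeb, gbjeip, gbjenn
  Position 0: all 'g' => match
  Position 1: all 'b' => match
  Position 2: all 'j' => match
  Position 3: all 'e' => match
  Position 4: ('b', 'i', 'n') => mismatch, stop
LCP = "gbje" (length 4)

4


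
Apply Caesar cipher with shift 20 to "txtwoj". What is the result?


Caesar cipher: shift "txtwoj" by 20
  't' (pos 19) + 20 = pos 13 = 'n'
  'x' (pos 23) + 20 = pos 17 = 'r'
  't' (pos 19) + 20 = pos 13 = 'n'
  'w' (pos 22) + 20 = pos 16 = 'q'
  'o' (pos 14) + 20 = pos 8 = 'i'
  'j' (pos 9) + 20 = pos 3 = 'd'
Result: nrnqid

nrnqid


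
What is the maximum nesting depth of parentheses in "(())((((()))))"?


Input: "(())((((()))))"
Tracking depth:
  Position 0 '(': depth becomes 1
  Position 1 '(': depth becomes 2
  Position 2 ')': depth becomes 1
  Position 3 ')': depth becomes 0
  Position 4 '(': depth becomes 1
  Position 5 '(': depth becomes 2
  Position 6 '(': depth becomes 3
  Position 7 '(': depth becomes 4
  Position 8 '(': depth becomes 5
  Position 9 ')': depth becomes 4
  Position 10 ')': depth becomes 3
  Position 11 ')': depth becomes 2
  Position 12 ')': depth becomes 1
  Position 13 ')': depth becomes 0
Maximum depth reached: 5

5


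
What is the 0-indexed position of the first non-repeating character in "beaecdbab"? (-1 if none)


Input: beaecdbab
Character frequencies:
  'a': 2
  'b': 3
  'c': 1
  'd': 1
  'e': 2
Scanning left to right for freq == 1:
  Position 0 ('b'): freq=3, skip
  Position 1 ('e'): freq=2, skip
  Position 2 ('a'): freq=2, skip
  Position 3 ('e'): freq=2, skip
  Position 4 ('c'): unique! => answer = 4

4


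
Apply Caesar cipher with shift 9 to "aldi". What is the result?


Caesar cipher: shift "aldi" by 9
  'a' (pos 0) + 9 = pos 9 = 'j'
  'l' (pos 11) + 9 = pos 20 = 'u'
  'd' (pos 3) + 9 = pos 12 = 'm'
  'i' (pos 8) + 9 = pos 17 = 'r'
Result: jumr

jumr


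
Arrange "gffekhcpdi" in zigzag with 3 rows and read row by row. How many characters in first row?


Zigzag "gffekhcpdi" into 3 rows:
Placing characters:
  'g' => row 0
  'f' => row 1
  'f' => row 2
  'e' => row 1
  'k' => row 0
  'h' => row 1
  'c' => row 2
  'p' => row 1
  'd' => row 0
  'i' => row 1
Rows:
  Row 0: "gkd"
  Row 1: "fehpi"
  Row 2: "fc"
First row length: 3

3


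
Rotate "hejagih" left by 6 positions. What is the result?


Input: "hejagih", rotate left by 6
First 6 characters: "hejagi"
Remaining characters: "h"
Concatenate remaining + first: "h" + "hejagi" = "hhejagi"

hhejagi


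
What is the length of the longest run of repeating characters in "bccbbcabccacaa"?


Input: "bccbbcabccacaa"
Scanning for longest run:
  Position 1 ('c'): new char, reset run to 1
  Position 2 ('c'): continues run of 'c', length=2
  Position 3 ('b'): new char, reset run to 1
  Position 4 ('b'): continues run of 'b', length=2
  Position 5 ('c'): new char, reset run to 1
  Position 6 ('a'): new char, reset run to 1
  Position 7 ('b'): new char, reset run to 1
  Position 8 ('c'): new char, reset run to 1
  Position 9 ('c'): continues run of 'c', length=2
  Position 10 ('a'): new char, reset run to 1
  Position 11 ('c'): new char, reset run to 1
  Position 12 ('a'): new char, reset run to 1
  Position 13 ('a'): continues run of 'a', length=2
Longest run: 'c' with length 2

2


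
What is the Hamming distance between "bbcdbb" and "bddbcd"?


Comparing "bbcdbb" and "bddbcd" position by position:
  Position 0: 'b' vs 'b' => same
  Position 1: 'b' vs 'd' => differ
  Position 2: 'c' vs 'd' => differ
  Position 3: 'd' vs 'b' => differ
  Position 4: 'b' vs 'c' => differ
  Position 5: 'b' vs 'd' => differ
Total differences (Hamming distance): 5

5


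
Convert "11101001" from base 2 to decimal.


Input: "11101001" in base 2
Positional expansion:
  Digit '1' (value 1) x 2^7 = 128
  Digit '1' (value 1) x 2^6 = 64
  Digit '1' (value 1) x 2^5 = 32
  Digit '0' (value 0) x 2^4 = 0
  Digit '1' (value 1) x 2^3 = 8
  Digit '0' (value 0) x 2^2 = 0
  Digit '0' (value 0) x 2^1 = 0
  Digit '1' (value 1) x 2^0 = 1
Sum = 233

233
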